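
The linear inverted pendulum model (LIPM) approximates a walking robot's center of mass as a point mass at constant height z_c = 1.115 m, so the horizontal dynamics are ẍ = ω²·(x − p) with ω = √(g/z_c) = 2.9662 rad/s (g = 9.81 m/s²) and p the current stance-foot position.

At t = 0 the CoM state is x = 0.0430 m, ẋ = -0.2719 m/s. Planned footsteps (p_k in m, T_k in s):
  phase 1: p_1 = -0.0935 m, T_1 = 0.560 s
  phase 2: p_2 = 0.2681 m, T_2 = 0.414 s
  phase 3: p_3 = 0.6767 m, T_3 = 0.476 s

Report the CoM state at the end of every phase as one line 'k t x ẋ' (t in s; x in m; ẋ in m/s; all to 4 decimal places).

1 0.5600 0.0462 0.2858
2 0.9740 0.0072 -0.4975
3 1.4500 -1.1025 -4.9146

phase 1: p=-0.0935, T=0.560, ωT=1.661072, cosh=2.727444, sinh=2.537508; start (x,ẋ)=(0.043000, -0.271900) → end (x,ẋ)=(0.046193, 0.285810)
phase 2: p=0.2681, T=0.414, ωT=1.228007, cosh=1.853646, sinh=1.560771; start (x,ẋ)=(0.046193, 0.285810) → end (x,ẋ)=(0.007151, -0.497542)
phase 3: p=0.6767, T=0.476, ωT=1.411911, cosh=2.173734, sinh=1.930057; start (x,ẋ)=(0.007151, -0.497542) → end (x,ẋ)=(-1.102463, -4.914647)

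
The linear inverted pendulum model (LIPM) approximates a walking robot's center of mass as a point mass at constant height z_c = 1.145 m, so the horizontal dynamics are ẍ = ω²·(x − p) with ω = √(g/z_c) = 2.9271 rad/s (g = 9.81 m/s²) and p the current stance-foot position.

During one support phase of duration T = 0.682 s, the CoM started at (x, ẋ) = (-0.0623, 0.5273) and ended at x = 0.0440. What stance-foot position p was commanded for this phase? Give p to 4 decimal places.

p = 0.1358

ωT = 2.9271·0.682 = 1.996282; cosh(ωT) = 3.748738, sinh(ωT) = 3.612898
x(T) = p + (x₀−p)·cosh(ωT) + (ẋ₀/ω)·sinh(ωT) ⇒ p·(1 − cosh) = x(T) − x₀·cosh − (ẋ₀/ω)·sinh
numerator   = 0.0440 − (-0.0623)·3.748738 − (0.5273/2.9271)·3.612898 = -0.373296
denominator = 1 − 3.748738 = -2.748738
p = -0.373296 / -2.748738 = 0.1358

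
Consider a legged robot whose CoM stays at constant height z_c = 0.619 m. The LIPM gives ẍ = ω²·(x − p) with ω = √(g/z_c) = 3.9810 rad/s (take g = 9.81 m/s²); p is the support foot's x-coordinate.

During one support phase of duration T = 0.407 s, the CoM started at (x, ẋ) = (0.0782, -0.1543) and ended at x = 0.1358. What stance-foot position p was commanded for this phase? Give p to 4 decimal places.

p = -0.0151

ωT = 3.9810·0.407 = 1.620267; cosh(ωT) = 2.626143, sinh(ωT) = 2.428297
x(T) = p + (x₀−p)·cosh(ωT) + (ẋ₀/ω)·sinh(ωT) ⇒ p·(1 − cosh) = x(T) − x₀·cosh − (ẋ₀/ω)·sinh
numerator   = 0.1358 − (0.0782)·2.626143 − (-0.1543/3.9810)·2.428297 = 0.024554
denominator = 1 − 2.626143 = -1.626143
p = 0.024554 / -1.626143 = -0.0151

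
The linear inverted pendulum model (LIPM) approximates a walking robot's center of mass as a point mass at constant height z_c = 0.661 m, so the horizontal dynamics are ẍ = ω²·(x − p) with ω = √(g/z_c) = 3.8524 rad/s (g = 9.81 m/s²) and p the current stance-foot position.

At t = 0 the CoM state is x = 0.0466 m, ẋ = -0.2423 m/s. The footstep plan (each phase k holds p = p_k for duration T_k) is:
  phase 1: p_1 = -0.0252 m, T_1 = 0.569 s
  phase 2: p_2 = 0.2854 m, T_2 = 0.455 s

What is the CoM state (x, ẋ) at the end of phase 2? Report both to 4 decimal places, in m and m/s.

phase 1: p=-0.0252, T=0.569, ωT=2.192016, cosh=4.532466, sinh=4.420775; start (x,ẋ)=(0.046600, -0.242300) → end (x,ẋ)=(0.022183, 0.124580)
phase 2: p=0.2854, T=0.455, ωT=1.752842, cosh=2.972131, sinh=2.798850; start (x,ẋ)=(0.022183, 0.124580) → end (x,ẋ)=(-0.406406, -2.467818)

x = -0.4064, ẋ = -2.4678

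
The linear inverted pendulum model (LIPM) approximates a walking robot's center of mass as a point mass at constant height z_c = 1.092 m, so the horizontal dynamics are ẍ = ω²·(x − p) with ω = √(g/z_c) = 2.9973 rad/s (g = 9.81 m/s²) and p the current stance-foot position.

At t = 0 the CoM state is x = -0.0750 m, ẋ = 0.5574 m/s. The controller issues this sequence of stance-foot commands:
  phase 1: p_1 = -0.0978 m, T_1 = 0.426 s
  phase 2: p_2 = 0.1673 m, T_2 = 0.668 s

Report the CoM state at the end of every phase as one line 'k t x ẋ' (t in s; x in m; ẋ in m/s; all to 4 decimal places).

phase 1: p=-0.0978, T=0.426, ωT=1.276850, cosh=1.932121, sinh=1.653206; start (x,ẋ)=(-0.075000, 0.557400) → end (x,ẋ)=(0.253695, 1.189942)
phase 2: p=0.1673, T=0.668, ωT=2.002196, cosh=3.770171, sinh=3.635132; start (x,ẋ)=(0.253695, 1.189942) → end (x,ẋ)=(1.936187, 5.427606)

1 0.4260 0.2537 1.1899
2 1.0940 1.9362 5.4276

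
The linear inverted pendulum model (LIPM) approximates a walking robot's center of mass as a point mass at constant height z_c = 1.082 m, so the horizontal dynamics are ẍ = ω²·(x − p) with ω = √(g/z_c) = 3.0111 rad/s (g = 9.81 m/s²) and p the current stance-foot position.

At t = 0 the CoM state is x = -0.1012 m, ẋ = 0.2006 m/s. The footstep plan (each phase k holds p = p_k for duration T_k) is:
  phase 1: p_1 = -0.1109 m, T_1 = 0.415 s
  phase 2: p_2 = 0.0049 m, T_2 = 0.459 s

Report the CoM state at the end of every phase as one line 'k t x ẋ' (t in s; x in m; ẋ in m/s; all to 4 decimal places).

1 0.4150 0.0141 0.4255
2 0.8740 0.2880 0.9524

phase 1: p=-0.1109, T=0.415, ωT=1.249606, cosh=1.887794, sinh=1.601176; start (x,ẋ)=(-0.101200, 0.200600) → end (x,ẋ)=(0.014082, 0.425458)
phase 2: p=0.0049, T=0.459, ωT=1.382095, cosh=2.117145, sinh=1.866093; start (x,ẋ)=(0.014082, 0.425458) → end (x,ẋ)=(0.288013, 0.952351)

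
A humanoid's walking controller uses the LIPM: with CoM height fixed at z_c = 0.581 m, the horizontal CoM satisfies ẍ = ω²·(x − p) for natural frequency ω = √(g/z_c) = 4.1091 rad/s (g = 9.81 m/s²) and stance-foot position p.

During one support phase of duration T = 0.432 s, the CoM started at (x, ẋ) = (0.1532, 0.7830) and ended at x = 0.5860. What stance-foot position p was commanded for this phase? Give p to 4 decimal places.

p = 0.2089

ωT = 4.1091·0.432 = 1.775131; cosh(ωT) = 3.035258, sinh(ωT) = 2.865797
x(T) = p + (x₀−p)·cosh(ωT) + (ẋ₀/ω)·sinh(ωT) ⇒ p·(1 − cosh) = x(T) − x₀·cosh − (ẋ₀/ω)·sinh
numerator   = 0.5860 − (0.1532)·3.035258 − (0.7830/4.1091)·2.865797 = -0.425087
denominator = 1 − 3.035258 = -2.035258
p = -0.425087 / -2.035258 = 0.2089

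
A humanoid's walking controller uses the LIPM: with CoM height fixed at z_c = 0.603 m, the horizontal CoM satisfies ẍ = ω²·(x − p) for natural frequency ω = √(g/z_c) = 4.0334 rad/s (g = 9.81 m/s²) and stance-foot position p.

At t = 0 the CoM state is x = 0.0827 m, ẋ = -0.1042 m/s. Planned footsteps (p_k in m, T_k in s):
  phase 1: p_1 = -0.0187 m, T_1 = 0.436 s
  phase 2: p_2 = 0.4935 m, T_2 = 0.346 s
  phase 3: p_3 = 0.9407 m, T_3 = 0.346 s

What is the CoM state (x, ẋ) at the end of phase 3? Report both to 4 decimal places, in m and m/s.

x = -0.6323, ẋ = -5.7766

phase 1: p=-0.0187, T=0.436, ωT=1.758562, cosh=2.988190, sinh=2.815898; start (x,ẋ)=(0.082700, -0.104200) → end (x,ẋ)=(0.211556, 0.840295)
phase 2: p=0.4935, T=0.346, ωT=1.395556, cosh=2.142458, sinh=1.894763; start (x,ẋ)=(0.211556, 0.840295) → end (x,ẋ)=(0.284190, -0.354415)
phase 3: p=0.9407, T=0.346, ωT=1.395556, cosh=2.142458, sinh=1.894763; start (x,ẋ)=(0.284190, -0.354415) → end (x,ẋ)=(-0.632337, -5.776586)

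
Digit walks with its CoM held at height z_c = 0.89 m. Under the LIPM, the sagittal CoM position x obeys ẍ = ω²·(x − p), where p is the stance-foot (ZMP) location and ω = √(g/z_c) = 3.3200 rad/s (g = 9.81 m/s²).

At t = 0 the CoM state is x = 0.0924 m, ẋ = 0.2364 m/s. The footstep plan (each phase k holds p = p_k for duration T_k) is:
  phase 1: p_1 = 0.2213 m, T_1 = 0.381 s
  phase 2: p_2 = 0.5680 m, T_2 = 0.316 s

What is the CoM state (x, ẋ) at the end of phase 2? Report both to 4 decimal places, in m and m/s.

phase 1: p=0.2213, T=0.381, ωT=1.264920, cosh=1.912536, sinh=1.630274; start (x,ẋ)=(0.092400, 0.236400) → end (x,ẋ)=(0.090858, -0.245549)
phase 2: p=0.5680, T=0.316, ωT=1.049120, cosh=1.602692, sinh=1.252446; start (x,ẋ)=(0.090858, -0.245549) → end (x,ẋ)=(-0.289344, -2.377555)

x = -0.2893, ẋ = -2.3776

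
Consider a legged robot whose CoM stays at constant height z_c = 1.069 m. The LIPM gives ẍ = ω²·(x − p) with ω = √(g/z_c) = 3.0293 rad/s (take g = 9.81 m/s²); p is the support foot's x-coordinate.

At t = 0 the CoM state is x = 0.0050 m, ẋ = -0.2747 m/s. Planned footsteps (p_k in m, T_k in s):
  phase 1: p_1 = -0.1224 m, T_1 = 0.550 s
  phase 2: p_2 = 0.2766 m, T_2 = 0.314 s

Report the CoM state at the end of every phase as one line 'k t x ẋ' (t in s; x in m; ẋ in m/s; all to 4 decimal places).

phase 1: p=-0.1224, T=0.550, ωT=1.666115, cosh=2.740275, sinh=2.551295; start (x,ẋ)=(0.005000, -0.274700) → end (x,ẋ)=(-0.004643, 0.231875)
phase 2: p=0.2766, T=0.314, ωT=0.951200, cosh=1.487546, sinh=1.101269; start (x,ẋ)=(-0.004643, 0.231875) → end (x,ẋ)=(-0.057466, -0.593323)

1 0.5500 -0.0046 0.2319
2 0.8640 -0.0575 -0.5933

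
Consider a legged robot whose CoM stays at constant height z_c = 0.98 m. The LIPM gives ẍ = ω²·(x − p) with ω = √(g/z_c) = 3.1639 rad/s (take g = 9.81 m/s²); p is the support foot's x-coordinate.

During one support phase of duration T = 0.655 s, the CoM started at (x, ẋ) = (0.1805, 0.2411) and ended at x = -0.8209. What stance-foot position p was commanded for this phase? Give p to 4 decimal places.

p = 0.6086

ωT = 3.1639·0.655 = 2.072354; cosh(ωT) = 4.034697, sinh(ωT) = 3.908808
x(T) = p + (x₀−p)·cosh(ωT) + (ẋ₀/ω)·sinh(ωT) ⇒ p·(1 − cosh) = x(T) − x₀·cosh − (ẋ₀/ω)·sinh
numerator   = -0.8209 − (0.1805)·4.034697 − (0.2411/3.1639)·3.908808 = -1.847027
denominator = 1 − 4.034697 = -3.034697
p = -1.847027 / -3.034697 = 0.6086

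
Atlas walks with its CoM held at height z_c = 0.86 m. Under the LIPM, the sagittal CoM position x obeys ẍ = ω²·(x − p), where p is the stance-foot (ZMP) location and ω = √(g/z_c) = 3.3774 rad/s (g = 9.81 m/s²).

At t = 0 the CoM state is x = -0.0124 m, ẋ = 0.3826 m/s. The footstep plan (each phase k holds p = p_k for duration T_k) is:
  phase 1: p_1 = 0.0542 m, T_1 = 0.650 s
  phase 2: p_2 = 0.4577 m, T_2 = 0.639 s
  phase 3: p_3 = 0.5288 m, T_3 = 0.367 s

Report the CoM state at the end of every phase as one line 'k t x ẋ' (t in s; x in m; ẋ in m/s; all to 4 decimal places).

1 0.6500 0.2539 0.7420
2 1.2890 0.5018 0.3141
3 1.6560 0.6254 0.4435

phase 1: p=0.0542, T=0.650, ωT=2.195310, cosh=4.547055, sinh=4.435731; start (x,ẋ)=(-0.012400, 0.382600) → end (x,ẋ)=(0.253856, 0.741953)
phase 2: p=0.4577, T=0.639, ωT=2.158159, cosh=4.385361, sinh=4.269824; start (x,ẋ)=(0.253856, 0.741953) → end (x,ẋ)=(0.501774, 0.314122)
phase 3: p=0.5288, T=0.367, ωT=1.239506, cosh=1.871717, sinh=1.582189; start (x,ẋ)=(0.501774, 0.314122) → end (x,ẋ)=(0.625370, 0.443529)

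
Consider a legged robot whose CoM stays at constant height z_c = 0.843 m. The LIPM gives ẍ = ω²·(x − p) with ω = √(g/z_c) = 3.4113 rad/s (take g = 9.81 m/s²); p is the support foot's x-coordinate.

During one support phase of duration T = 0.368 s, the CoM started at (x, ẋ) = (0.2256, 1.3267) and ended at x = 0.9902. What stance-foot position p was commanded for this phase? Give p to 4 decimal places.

ωT = 3.4113·0.368 = 1.255358; cosh(ωT) = 1.897035, sinh(ωT) = 1.612061
x(T) = p + (x₀−p)·cosh(ωT) + (ẋ₀/ω)·sinh(ωT) ⇒ p·(1 − cosh) = x(T) − x₀·cosh − (ẋ₀/ω)·sinh
numerator   = 0.9902 − (0.2256)·1.897035 − (1.3267/3.4113)·1.612061 = -0.064723
denominator = 1 − 1.897035 = -0.897035
p = -0.064723 / -0.897035 = 0.0722

p = 0.0722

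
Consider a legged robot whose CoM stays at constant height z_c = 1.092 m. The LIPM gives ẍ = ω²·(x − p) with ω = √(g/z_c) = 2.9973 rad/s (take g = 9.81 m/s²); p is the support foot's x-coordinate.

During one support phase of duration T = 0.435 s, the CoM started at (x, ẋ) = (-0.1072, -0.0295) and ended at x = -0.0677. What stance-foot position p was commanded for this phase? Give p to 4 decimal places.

ωT = 2.9973·0.435 = 1.303826; cosh(ωT) = 1.977426, sinh(ωT) = 1.705935
x(T) = p + (x₀−p)·cosh(ωT) + (ẋ₀/ω)·sinh(ωT) ⇒ p·(1 − cosh) = x(T) − x₀·cosh − (ẋ₀/ω)·sinh
numerator   = -0.0677 − (-0.1072)·1.977426 − (-0.0295/2.9973)·1.705935 = 0.161070
denominator = 1 − 1.977426 = -0.977426
p = 0.161070 / -0.977426 = -0.1648

p = -0.1648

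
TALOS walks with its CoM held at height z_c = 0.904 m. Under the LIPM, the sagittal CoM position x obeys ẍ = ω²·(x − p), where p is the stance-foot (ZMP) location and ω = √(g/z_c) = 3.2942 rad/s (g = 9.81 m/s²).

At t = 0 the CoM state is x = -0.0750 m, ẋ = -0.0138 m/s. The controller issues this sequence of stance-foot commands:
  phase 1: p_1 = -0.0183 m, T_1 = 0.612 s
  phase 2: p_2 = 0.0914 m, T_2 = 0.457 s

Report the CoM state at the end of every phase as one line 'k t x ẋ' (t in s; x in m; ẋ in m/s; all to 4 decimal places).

1 0.6120 -0.2504 -0.7415
2 1.0690 -1.1988 -4.1649

phase 1: p=-0.0183, T=0.612, ωT=2.016050, cosh=3.820895, sinh=3.687715; start (x,ẋ)=(-0.075000, -0.013800) → end (x,ẋ)=(-0.250393, -0.741524)
phase 2: p=0.0914, T=0.457, ωT=1.505449, cosh=2.364048, sinh=2.142130; start (x,ẋ)=(-0.250393, -0.741524) → end (x,ẋ)=(-1.198809, -4.164899)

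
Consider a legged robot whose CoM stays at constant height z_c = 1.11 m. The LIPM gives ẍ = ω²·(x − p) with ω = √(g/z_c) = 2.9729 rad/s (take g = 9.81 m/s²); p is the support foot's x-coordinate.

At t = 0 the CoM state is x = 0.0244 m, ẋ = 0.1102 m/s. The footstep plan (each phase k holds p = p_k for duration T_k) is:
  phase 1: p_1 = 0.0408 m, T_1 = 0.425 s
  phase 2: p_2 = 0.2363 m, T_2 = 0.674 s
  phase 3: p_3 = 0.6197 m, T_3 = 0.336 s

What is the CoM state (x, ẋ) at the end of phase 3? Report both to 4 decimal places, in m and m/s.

x = -1.2089, ẋ = -4.9855

phase 1: p=0.0408, T=0.425, ωT=1.263483, cosh=1.910194, sinh=1.627526; start (x,ẋ)=(0.024400, 0.110200) → end (x,ẋ)=(0.069802, 0.131152)
phase 2: p=0.2363, T=0.674, ωT=2.003735, cosh=3.775767, sinh=3.640936; start (x,ẋ)=(0.069802, 0.131152) → end (x,ẋ)=(-0.231733, -1.306994)
phase 3: p=0.6197, T=0.336, ωT=0.998894, cosh=1.541782, sinh=1.173496; start (x,ẋ)=(-0.231733, -1.306994) → end (x,ẋ)=(-1.208936, -4.985483)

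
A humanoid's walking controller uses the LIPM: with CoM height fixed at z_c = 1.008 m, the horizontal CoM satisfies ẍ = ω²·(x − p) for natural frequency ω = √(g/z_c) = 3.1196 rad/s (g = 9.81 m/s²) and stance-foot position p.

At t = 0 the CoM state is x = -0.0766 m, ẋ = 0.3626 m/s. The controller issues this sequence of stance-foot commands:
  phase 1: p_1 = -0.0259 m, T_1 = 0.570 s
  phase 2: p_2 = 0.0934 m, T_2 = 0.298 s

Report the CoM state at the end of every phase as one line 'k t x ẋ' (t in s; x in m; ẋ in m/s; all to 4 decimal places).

1 0.5700 0.1539 0.6490
2 0.8680 0.4045 1.1523

phase 1: p=-0.0259, T=0.570, ωT=1.778172, cosh=3.043987, sinh=2.875040; start (x,ẋ)=(-0.076600, 0.362600) → end (x,ẋ)=(0.153944, 0.649023)
phase 2: p=0.0934, T=0.298, ωT=0.929641, cosh=1.464147, sinh=1.069452; start (x,ẋ)=(0.153944, 0.649023) → end (x,ẋ)=(0.404541, 1.152255)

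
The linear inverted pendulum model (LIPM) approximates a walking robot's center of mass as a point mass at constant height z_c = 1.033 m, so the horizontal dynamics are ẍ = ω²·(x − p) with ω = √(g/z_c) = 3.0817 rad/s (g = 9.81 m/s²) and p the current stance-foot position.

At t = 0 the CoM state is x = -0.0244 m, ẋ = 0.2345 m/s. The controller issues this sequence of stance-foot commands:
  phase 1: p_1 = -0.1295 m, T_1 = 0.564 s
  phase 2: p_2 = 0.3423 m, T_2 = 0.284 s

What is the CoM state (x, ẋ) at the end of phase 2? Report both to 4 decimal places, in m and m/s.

phase 1: p=-0.1295, T=0.564, ωT=1.738079, cosh=2.931133, sinh=2.755275; start (x,ẋ)=(-0.024400, 0.234500) → end (x,ẋ)=(0.388223, 1.579748)
phase 2: p=0.3423, T=0.284, ωT=0.875203, cosh=1.408070, sinh=0.991292; start (x,ẋ)=(0.388223, 1.579748) → end (x,ẋ)=(0.915121, 2.364683)

x = 0.9151, ẋ = 2.3647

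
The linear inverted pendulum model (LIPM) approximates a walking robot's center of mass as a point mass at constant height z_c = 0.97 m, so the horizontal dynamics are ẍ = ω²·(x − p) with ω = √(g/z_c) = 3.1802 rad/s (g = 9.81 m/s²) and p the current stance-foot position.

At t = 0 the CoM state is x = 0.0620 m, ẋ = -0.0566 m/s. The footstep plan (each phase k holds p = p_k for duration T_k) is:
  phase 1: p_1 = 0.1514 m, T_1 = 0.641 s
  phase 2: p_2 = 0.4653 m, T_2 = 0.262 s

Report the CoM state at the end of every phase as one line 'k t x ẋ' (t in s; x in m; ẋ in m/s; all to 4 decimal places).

phase 1: p=0.1514, T=0.641, ωT=2.038508, cosh=3.904684, sinh=3.774461; start (x,ẋ)=(0.062000, -0.056600) → end (x,ẋ)=(-0.264855, -1.294122)
phase 2: p=0.4653, T=0.262, ωT=0.833212, cosh=1.367674, sinh=0.933023; start (x,ẋ)=(-0.264855, -1.294122) → end (x,ẋ)=(-0.912990, -3.936454)

1 0.6410 -0.2649 -1.2941
2 0.9030 -0.9130 -3.9365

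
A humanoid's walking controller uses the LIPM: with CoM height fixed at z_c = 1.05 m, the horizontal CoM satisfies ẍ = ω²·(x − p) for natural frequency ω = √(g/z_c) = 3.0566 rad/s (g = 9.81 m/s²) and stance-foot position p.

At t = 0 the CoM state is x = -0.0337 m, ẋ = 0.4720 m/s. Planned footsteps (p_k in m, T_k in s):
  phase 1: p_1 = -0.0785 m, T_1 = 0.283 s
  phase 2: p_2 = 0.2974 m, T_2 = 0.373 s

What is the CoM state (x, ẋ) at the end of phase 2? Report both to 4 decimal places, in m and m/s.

x = 0.3820, ẋ = 0.6711

phase 1: p=-0.0785, T=0.283, ωT=0.865018, cosh=1.398046, sinh=0.977002; start (x,ẋ)=(-0.033700, 0.472000) → end (x,ẋ)=(0.135001, 0.793664)
phase 2: p=0.2974, T=0.373, ωT=1.140112, cosh=1.723451, sinh=1.403667; start (x,ẋ)=(0.135001, 0.793664) → end (x,ẋ)=(0.381984, 0.671077)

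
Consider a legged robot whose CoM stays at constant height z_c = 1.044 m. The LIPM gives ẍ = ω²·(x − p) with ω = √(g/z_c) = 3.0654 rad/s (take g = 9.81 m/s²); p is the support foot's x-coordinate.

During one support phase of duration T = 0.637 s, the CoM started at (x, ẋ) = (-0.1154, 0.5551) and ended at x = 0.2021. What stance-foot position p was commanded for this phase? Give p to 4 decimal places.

ωT = 3.0654·0.637 = 1.952660; cosh(ωT) = 3.594652, sinh(ωT) = 3.452756
x(T) = p + (x₀−p)·cosh(ωT) + (ẋ₀/ω)·sinh(ωT) ⇒ p·(1 − cosh) = x(T) − x₀·cosh − (ẋ₀/ω)·sinh
numerator   = 0.2021 − (-0.1154)·3.594652 − (0.5551/3.0654)·3.452756 = -0.008322
denominator = 1 − 3.594652 = -2.594652
p = -0.008322 / -2.594652 = 0.0032

p = 0.0032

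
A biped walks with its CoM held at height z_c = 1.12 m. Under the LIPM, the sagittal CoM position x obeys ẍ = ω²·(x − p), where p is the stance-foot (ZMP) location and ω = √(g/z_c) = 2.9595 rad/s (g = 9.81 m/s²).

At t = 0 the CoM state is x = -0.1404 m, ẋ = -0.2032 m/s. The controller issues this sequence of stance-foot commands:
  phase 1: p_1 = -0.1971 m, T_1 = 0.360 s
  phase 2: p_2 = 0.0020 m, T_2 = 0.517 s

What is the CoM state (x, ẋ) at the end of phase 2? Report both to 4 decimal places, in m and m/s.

x = -0.5548, ẋ = -1.5479

phase 1: p=-0.1971, T=0.360, ωT=1.065420, cosh=1.623320, sinh=1.278737; start (x,ẋ)=(-0.140400, -0.203200) → end (x,ẋ)=(-0.192856, -0.115282)
phase 2: p=0.0020, T=0.517, ωT=1.530061, cosh=2.417492, sinh=2.200969; start (x,ẋ)=(-0.192856, -0.115282) → end (x,ẋ)=(-0.554798, -1.547941)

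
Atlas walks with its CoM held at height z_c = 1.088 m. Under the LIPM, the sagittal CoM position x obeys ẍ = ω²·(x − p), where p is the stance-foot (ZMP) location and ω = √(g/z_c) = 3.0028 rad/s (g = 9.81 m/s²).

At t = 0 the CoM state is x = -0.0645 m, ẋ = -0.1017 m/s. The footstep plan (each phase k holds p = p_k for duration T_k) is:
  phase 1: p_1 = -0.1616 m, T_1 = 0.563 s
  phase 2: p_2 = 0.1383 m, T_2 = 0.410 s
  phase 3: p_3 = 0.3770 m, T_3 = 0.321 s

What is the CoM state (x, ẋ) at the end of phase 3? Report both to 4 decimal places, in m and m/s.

phase 1: p=-0.1616, T=0.563, ωT=1.690576, cosh=2.803509, sinh=2.619096; start (x,ẋ)=(-0.064500, -0.101700) → end (x,ẋ)=(0.021916, 0.478538)
phase 2: p=0.1383, T=0.410, ωT=1.231148, cosh=1.858558, sinh=1.566601; start (x,ẋ)=(0.021916, 0.478538) → end (x,ẋ)=(0.171654, 0.341899)
phase 3: p=0.3770, T=0.321, ωT=0.963899, cosh=1.501651, sinh=1.120248; start (x,ẋ)=(0.171654, 0.341899) → end (x,ẋ)=(0.196193, -0.177348)

x = 0.1962, ẋ = -0.1773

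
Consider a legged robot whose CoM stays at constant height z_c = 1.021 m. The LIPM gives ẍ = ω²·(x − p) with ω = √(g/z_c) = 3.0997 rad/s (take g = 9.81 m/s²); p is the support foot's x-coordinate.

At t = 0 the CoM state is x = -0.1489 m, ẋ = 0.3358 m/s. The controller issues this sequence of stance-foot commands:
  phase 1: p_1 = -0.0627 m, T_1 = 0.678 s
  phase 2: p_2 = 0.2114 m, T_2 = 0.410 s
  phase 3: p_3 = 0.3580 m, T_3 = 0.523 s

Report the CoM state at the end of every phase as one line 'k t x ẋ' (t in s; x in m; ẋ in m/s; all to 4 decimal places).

phase 1: p=-0.0627, T=0.678, ωT=2.101597, cosh=4.150740, sinh=4.028479; start (x,ẋ)=(-0.148900, 0.335800) → end (x,ẋ)=(0.015924, 0.317433)
phase 2: p=0.2114, T=0.410, ωT=1.270877, cosh=1.922281, sinh=1.641696; start (x,ẋ)=(0.015924, 0.317433) → end (x,ẋ)=(0.003761, -0.384538)
phase 3: p=0.3580, T=0.523, ωT=1.621143, cosh=2.628271, sinh=2.430599; start (x,ẋ)=(0.003761, -0.384538) → end (x,ẋ)=(-0.874567, -3.679549)

1 0.6780 0.0159 0.3174
2 1.0880 0.0038 -0.3845
3 1.6110 -0.8746 -3.6795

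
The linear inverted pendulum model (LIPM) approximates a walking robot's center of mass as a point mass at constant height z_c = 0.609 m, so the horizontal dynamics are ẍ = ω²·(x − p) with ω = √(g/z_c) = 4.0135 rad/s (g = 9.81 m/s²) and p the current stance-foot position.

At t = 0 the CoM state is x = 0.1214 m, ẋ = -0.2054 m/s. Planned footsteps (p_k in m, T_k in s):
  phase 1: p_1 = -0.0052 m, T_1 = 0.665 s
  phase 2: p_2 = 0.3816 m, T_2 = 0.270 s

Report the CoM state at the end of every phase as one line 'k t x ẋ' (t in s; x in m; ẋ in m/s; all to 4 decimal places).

1 0.6650 0.5450 2.1586
2 0.9350 1.3544 4.4129

phase 1: p=-0.0052, T=0.665, ωT=2.668978, cosh=7.247267, sinh=7.177944; start (x,ẋ)=(0.121400, -0.205400) → end (x,ẋ)=(0.544956, 2.158590)
phase 2: p=0.3816, T=0.270, ωT=1.083645, cosh=1.646896, sinh=1.308536; start (x,ẋ)=(0.544956, 2.158590) → end (x,ẋ)=(1.354404, 4.412891)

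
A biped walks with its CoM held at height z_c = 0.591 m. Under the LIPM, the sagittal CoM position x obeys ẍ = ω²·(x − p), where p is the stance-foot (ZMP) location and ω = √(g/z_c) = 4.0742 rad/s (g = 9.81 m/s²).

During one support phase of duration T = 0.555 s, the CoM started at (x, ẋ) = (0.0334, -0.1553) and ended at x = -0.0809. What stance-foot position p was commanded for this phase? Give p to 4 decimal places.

p = 0.0161

ωT = 4.0742·0.555 = 2.261181; cosh(ωT) = 4.849320, sinh(ωT) = 4.745093
x(T) = p + (x₀−p)·cosh(ωT) + (ẋ₀/ω)·sinh(ωT) ⇒ p·(1 − cosh) = x(T) − x₀·cosh − (ẋ₀/ω)·sinh
numerator   = -0.0809 − (0.0334)·4.849320 − (-0.1553/4.0742)·4.745093 = -0.061994
denominator = 1 − 4.849320 = -3.849320
p = -0.061994 / -3.849320 = 0.0161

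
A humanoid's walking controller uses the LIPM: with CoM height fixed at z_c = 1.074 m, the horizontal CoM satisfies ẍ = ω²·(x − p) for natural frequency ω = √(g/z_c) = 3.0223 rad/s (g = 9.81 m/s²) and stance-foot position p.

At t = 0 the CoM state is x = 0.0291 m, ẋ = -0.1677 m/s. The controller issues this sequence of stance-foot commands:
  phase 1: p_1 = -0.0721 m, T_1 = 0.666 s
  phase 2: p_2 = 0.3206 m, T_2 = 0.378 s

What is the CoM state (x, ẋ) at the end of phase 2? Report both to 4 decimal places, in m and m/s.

x = 0.1821, ẋ = -0.0602

phase 1: p=-0.0721, T=0.666, ωT=2.012852, cosh=3.809119, sinh=3.675512; start (x,ẋ)=(0.029100, -0.167700) → end (x,ẋ)=(0.109438, 0.485391)
phase 2: p=0.3206, T=0.378, ωT=1.142429, cosh=1.726708, sinh=1.407665; start (x,ẋ)=(0.109438, 0.485391) → end (x,ẋ)=(0.182060, -0.060237)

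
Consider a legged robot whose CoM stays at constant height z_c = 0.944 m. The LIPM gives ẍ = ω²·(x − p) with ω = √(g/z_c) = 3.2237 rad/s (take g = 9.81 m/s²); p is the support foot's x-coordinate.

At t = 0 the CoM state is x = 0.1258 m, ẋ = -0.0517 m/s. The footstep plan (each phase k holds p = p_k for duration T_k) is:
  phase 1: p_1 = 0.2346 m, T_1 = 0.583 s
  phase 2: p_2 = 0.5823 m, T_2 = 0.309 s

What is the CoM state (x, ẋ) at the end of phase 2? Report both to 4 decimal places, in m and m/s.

x = -1.0623, ẋ = -4.8708

phase 1: p=0.2346, T=0.583, ωT=1.879417, cosh=3.351183, sinh=3.198503; start (x,ẋ)=(0.125800, -0.051700) → end (x,ẋ)=(-0.181305, -1.295095)
phase 2: p=0.5823, T=0.309, ωT=0.996123, cosh=1.538536, sinh=1.169228; start (x,ẋ)=(-0.181305, -1.295095) → end (x,ẋ)=(-1.062261, -4.870759)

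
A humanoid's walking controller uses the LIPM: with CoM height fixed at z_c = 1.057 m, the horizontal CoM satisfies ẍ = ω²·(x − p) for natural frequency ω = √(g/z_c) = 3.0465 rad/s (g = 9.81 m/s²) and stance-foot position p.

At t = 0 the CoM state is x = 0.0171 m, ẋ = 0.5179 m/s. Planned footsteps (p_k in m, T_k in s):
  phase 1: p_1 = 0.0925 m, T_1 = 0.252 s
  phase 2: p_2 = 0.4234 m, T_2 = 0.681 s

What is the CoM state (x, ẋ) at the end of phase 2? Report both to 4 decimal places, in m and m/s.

phase 1: p=0.0925, T=0.252, ωT=0.767718, cosh=1.309457, sinh=0.845386; start (x,ẋ)=(0.017100, 0.517900) → end (x,ẋ)=(0.137481, 0.483977)
phase 2: p=0.4234, T=0.681, ωT=2.074667, cosh=4.043745, sinh=3.918146; start (x,ẋ)=(0.137481, 0.483977) → end (x,ẋ)=(-0.110332, -1.455826)

x = -0.1103, ẋ = -1.4558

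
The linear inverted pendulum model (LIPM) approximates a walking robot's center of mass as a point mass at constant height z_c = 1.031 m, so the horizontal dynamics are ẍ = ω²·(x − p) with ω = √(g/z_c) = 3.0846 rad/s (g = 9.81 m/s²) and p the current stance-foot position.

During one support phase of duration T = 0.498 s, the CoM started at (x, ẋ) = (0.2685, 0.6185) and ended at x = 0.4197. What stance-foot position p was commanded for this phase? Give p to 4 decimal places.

p = 0.4733

ωT = 3.0846·0.498 = 1.536131; cosh(ωT) = 2.430895, sinh(ωT) = 2.215682
x(T) = p + (x₀−p)·cosh(ωT) + (ẋ₀/ω)·sinh(ωT) ⇒ p·(1 − cosh) = x(T) − x₀·cosh − (ẋ₀/ω)·sinh
numerator   = 0.4197 − (0.2685)·2.430895 − (0.6185/3.0846)·2.215682 = -0.677267
denominator = 1 − 2.430895 = -1.430895
p = -0.677267 / -1.430895 = 0.4733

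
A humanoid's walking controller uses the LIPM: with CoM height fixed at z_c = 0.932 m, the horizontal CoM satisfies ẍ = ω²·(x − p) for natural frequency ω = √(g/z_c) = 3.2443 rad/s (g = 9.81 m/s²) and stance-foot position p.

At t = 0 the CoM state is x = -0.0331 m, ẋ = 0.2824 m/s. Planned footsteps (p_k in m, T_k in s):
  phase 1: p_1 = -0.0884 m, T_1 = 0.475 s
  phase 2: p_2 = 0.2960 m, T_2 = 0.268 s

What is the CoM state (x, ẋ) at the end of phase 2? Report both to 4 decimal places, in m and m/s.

x = 0.5483, ẋ = 1.3506

phase 1: p=-0.0884, T=0.475, ωT=1.541042, cosh=2.441807, sinh=2.227649; start (x,ẋ)=(-0.033100, 0.282400) → end (x,ẋ)=(0.240538, 1.089228)
phase 2: p=0.2960, T=0.268, ωT=0.869472, cosh=1.402412, sinh=0.983240; start (x,ẋ)=(0.240538, 1.089228) → end (x,ẋ)=(0.548328, 1.350626)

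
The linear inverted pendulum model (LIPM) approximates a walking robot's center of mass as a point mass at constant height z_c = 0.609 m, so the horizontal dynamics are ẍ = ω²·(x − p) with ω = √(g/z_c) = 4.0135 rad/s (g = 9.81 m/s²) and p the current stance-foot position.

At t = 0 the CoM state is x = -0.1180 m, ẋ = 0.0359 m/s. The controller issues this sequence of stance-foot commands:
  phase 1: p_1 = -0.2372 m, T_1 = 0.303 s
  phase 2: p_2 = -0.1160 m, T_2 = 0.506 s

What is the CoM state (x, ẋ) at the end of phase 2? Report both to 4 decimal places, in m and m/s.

x = 1.0638, ẋ = 4.7816

phase 1: p=-0.2372, T=0.303, ωT=1.216090, cosh=1.835179, sinh=1.538792; start (x,ẋ)=(-0.118000, 0.035900) → end (x,ẋ)=(-0.004682, 0.802055)
phase 2: p=-0.1160, T=0.506, ωT=2.030831, cosh=3.875821, sinh=3.744595; start (x,ẋ)=(-0.004682, 0.802055) → end (x,ẋ)=(1.063764, 4.781607)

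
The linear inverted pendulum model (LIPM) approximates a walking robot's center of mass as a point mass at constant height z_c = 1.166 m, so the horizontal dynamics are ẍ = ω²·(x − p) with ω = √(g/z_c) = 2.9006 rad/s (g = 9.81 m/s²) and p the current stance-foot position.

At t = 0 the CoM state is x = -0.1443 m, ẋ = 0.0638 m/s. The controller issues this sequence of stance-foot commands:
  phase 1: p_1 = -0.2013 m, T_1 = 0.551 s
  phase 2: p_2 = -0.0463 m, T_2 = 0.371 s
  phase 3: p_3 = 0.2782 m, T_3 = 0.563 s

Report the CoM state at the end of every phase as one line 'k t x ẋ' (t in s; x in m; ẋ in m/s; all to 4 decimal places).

phase 1: p=-0.2013, T=0.551, ωT=1.598231, cosh=2.573265, sinh=2.371011; start (x,ẋ)=(-0.144300, 0.063800) → end (x,ẋ)=(-0.002472, 0.556184)
phase 2: p=-0.0463, T=0.371, ωT=1.076123, cosh=1.637099, sinh=1.296185; start (x,ẋ)=(-0.002472, 0.556184) → end (x,ẋ)=(0.273991, 1.075307)
phase 3: p=0.2782, T=0.563, ωT=1.633038, cosh=2.657369, sinh=2.462034; start (x,ẋ)=(0.273991, 1.075307) → end (x,ẋ)=(1.179736, 2.827426)

1 0.5510 -0.0025 0.5562
2 0.9220 0.2740 1.0753
3 1.4850 1.1797 2.8274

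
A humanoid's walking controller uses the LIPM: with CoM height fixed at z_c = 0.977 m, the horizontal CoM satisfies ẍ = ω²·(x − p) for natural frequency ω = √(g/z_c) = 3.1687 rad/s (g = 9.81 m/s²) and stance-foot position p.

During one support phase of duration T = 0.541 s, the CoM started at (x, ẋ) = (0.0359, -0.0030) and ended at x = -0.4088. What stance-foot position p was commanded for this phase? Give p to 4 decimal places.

p = 0.2728

ωT = 3.1687·0.541 = 1.714267; cosh(ωT) = 2.866349, sinh(ωT) = 2.686253
x(T) = p + (x₀−p)·cosh(ωT) + (ẋ₀/ω)·sinh(ωT) ⇒ p·(1 − cosh) = x(T) − x₀·cosh − (ẋ₀/ω)·sinh
numerator   = -0.4088 − (0.0359)·2.866349 − (-0.0030/3.1687)·2.686253 = -0.509159
denominator = 1 − 2.866349 = -1.866349
p = -0.509159 / -1.866349 = 0.2728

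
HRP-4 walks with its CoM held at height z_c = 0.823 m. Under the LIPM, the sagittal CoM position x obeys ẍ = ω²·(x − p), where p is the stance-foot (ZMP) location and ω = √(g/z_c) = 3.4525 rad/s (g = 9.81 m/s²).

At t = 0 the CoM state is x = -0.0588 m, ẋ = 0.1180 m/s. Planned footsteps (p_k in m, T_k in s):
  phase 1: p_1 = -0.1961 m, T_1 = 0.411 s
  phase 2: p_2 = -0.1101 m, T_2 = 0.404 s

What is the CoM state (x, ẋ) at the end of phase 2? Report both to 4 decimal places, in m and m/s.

x = 1.1384, ẋ = 4.3626

phase 1: p=-0.1961, T=0.411, ωT=1.418978, cosh=2.187427, sinh=1.945466; start (x,ẋ)=(-0.058800, 0.118000) → end (x,ẋ)=(0.170726, 1.180322)
phase 2: p=-0.1101, T=0.404, ωT=1.394810, cosh=2.141044, sinh=1.893164; start (x,ẋ)=(0.170726, 1.180322) → end (x,ẋ)=(1.138386, 4.362642)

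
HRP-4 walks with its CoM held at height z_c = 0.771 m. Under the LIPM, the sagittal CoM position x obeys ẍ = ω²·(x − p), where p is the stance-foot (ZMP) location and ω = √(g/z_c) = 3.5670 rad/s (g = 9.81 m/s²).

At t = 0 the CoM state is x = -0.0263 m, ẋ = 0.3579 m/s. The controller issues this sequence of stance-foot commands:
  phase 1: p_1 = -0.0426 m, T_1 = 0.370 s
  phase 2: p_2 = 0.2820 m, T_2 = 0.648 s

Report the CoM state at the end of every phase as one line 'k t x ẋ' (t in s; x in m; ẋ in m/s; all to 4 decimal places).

1 0.3700 0.1644 0.8186
2 1.0180 0.8294 2.0753

phase 1: p=-0.0426, T=0.370, ωT=1.319790, cosh=2.004913, sinh=1.737722; start (x,ẋ)=(-0.026300, 0.357900) → end (x,ẋ)=(0.164437, 0.818593)
phase 2: p=0.2820, T=0.648, ωT=2.311416, cosh=5.093910, sinh=4.994790; start (x,ẋ)=(0.164437, 0.818593) → end (x,ẋ)=(0.829402, 2.075288)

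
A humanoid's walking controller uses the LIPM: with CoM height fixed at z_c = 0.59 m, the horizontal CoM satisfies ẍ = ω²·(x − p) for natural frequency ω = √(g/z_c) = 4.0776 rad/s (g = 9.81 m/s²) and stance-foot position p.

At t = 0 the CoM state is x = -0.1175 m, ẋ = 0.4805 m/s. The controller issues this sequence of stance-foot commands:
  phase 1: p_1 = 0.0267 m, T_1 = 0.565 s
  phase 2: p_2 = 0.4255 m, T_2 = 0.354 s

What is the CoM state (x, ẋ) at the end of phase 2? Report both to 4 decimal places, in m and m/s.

x = -1.0281, ẋ = -5.5183

phase 1: p=0.0267, T=0.565, ωT=2.303844, cosh=5.056236, sinh=4.956361; start (x,ẋ)=(-0.117500, 0.480500) → end (x,ẋ)=(-0.118357, -0.484769)
phase 2: p=0.4255, T=0.354, ωT=1.443470, cosh=2.235738, sinh=1.999631; start (x,ẋ)=(-0.118357, -0.484769) → end (x,ẋ)=(-1.028149, -5.518260)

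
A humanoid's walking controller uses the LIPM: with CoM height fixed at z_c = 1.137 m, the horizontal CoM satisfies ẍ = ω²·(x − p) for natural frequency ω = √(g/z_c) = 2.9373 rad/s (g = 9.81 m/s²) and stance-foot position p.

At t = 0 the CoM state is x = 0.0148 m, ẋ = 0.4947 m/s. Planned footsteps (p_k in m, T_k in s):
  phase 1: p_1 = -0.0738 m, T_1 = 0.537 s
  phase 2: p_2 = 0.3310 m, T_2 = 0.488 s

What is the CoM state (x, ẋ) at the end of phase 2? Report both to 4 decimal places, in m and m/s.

x = 2.0412, ẋ = 5.3184

phase 1: p=-0.0738, T=0.537, ωT=1.577330, cosh=2.524268, sinh=2.317743; start (x,ẋ)=(0.014800, 0.494700) → end (x,ẋ)=(0.540204, 1.851936)
phase 2: p=0.3310, T=0.488, ωT=1.433402, cosh=2.215719, sinh=1.977222; start (x,ẋ)=(0.540204, 1.851936) → end (x,ẋ)=(2.041155, 5.318364)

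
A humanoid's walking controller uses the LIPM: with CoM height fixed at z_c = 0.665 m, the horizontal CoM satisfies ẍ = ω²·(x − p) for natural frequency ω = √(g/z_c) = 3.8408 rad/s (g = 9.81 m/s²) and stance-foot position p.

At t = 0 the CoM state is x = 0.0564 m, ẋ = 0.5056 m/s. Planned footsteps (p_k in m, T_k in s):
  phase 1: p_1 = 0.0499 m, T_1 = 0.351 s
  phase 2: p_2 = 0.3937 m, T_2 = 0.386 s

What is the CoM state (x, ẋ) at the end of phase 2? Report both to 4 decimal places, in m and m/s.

phase 1: p=0.0499, T=0.351, ωT=1.348121, cosh=2.054956, sinh=1.795228; start (x,ẋ)=(0.056400, 0.505600) → end (x,ẋ)=(0.299580, 1.083804)
phase 2: p=0.3937, T=0.386, ωT=1.482549, cosh=2.315607, sinh=2.088549; start (x,ẋ)=(0.299580, 1.083804) → end (x,ẋ)=(0.765105, 1.754659)

x = 0.7651, ẋ = 1.7547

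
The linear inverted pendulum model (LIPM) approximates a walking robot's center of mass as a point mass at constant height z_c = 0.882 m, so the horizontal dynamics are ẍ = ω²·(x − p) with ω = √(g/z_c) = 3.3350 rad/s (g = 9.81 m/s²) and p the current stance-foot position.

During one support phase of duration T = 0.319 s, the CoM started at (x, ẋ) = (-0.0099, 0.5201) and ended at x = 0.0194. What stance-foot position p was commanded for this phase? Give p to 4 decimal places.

p = 0.2633

ωT = 3.3350·0.319 = 1.063865; cosh(ωT) = 1.621334, sinh(ωT) = 1.276215
x(T) = p + (x₀−p)·cosh(ωT) + (ẋ₀/ω)·sinh(ωT) ⇒ p·(1 − cosh) = x(T) − x₀·cosh − (ẋ₀/ω)·sinh
numerator   = 0.0194 − (-0.0099)·1.621334 − (0.5201/3.3350)·1.276215 = -0.163577
denominator = 1 − 1.621334 = -0.621334
p = -0.163577 / -0.621334 = 0.2633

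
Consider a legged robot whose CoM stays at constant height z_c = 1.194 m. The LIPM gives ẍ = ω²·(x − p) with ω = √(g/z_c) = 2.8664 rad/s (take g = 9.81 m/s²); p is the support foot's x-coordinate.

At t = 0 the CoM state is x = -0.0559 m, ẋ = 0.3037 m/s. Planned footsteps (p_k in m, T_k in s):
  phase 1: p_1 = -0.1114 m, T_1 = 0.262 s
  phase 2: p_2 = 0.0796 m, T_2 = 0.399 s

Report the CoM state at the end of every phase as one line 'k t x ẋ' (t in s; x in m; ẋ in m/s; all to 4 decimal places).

1 0.2620 0.0478 0.5245
2 0.6610 0.2825 0.7779

phase 1: p=-0.1114, T=0.262, ωT=0.750997, cosh=1.295504, sinh=0.823608; start (x,ẋ)=(-0.055900, 0.303700) → end (x,ẋ)=(0.047763, 0.524468)
phase 2: p=0.0796, T=0.399, ωT=1.143694, cosh=1.728489, sinh=1.409849; start (x,ẋ)=(0.047763, 0.524468) → end (x,ẋ)=(0.282532, 0.777879)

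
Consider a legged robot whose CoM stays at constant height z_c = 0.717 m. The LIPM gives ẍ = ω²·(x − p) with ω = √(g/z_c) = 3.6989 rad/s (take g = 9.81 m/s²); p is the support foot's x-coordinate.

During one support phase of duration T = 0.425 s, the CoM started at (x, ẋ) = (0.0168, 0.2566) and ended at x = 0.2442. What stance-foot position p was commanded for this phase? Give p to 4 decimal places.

p = -0.0279

ωT = 3.6989·0.425 = 1.572032; cosh(ωT) = 2.512025, sinh(ωT) = 2.304402
x(T) = p + (x₀−p)·cosh(ωT) + (ẋ₀/ω)·sinh(ωT) ⇒ p·(1 − cosh) = x(T) − x₀·cosh − (ẋ₀/ω)·sinh
numerator   = 0.2442 − (0.0168)·2.512025 − (0.2566/3.6989)·2.304402 = 0.042137
denominator = 1 − 2.512025 = -1.512025
p = 0.042137 / -1.512025 = -0.0279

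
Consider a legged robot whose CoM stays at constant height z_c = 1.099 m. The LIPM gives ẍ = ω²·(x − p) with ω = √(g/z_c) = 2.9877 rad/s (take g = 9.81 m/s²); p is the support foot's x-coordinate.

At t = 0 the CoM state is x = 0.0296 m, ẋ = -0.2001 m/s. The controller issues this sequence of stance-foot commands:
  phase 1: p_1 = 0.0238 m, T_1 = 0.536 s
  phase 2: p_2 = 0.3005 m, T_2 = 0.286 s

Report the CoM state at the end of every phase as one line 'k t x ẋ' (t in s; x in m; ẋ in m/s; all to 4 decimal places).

phase 1: p=0.0238, T=0.536, ωT=1.601407, cosh=2.580810, sinh=2.379197; start (x,ẋ)=(0.029600, -0.200100) → end (x,ẋ)=(-0.120577, -0.475192)
phase 2: p=0.3005, T=0.286, ωT=0.854482, cosh=1.387830, sinh=0.962327; start (x,ẋ)=(-0.120577, -0.475192) → end (x,ẋ)=(-0.436941, -1.870143)

1 0.5360 -0.1206 -0.4752
2 0.8220 -0.4369 -1.8701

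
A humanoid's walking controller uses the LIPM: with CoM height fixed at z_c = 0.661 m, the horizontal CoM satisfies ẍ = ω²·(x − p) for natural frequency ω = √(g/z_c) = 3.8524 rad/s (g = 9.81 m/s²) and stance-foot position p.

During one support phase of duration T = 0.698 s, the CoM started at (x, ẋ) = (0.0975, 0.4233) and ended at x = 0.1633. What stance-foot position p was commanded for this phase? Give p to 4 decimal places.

p = 0.2131

ωT = 3.8524·0.698 = 2.688975; cosh(ωT) = 7.392269, sinh(ωT) = 7.324318
x(T) = p + (x₀−p)·cosh(ωT) + (ẋ₀/ω)·sinh(ωT) ⇒ p·(1 − cosh) = x(T) − x₀·cosh − (ẋ₀/ω)·sinh
numerator   = 0.1633 − (0.0975)·7.392269 − (0.4233/3.8524)·7.324318 = -1.362239
denominator = 1 − 7.392269 = -6.392269
p = -1.362239 / -6.392269 = 0.2131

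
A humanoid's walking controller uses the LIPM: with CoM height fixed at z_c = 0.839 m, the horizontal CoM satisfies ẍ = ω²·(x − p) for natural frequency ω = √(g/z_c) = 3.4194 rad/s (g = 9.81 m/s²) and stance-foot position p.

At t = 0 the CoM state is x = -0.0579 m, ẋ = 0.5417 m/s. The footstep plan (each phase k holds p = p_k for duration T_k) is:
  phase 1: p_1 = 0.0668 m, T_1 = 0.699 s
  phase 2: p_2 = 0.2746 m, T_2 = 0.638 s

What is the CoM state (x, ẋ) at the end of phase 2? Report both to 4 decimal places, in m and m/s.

x = 0.9714, ẋ = 2.4728

phase 1: p=0.0668, T=0.699, ωT=2.390161, cosh=5.503431, sinh=5.411816; start (x,ẋ)=(-0.057900, 0.541700) → end (x,ẋ)=(0.237860, 0.673615)
phase 2: p=0.2746, T=0.638, ωT=2.181577, cosh=4.486567, sinh=4.373703; start (x,ẋ)=(0.237860, 0.673615) → end (x,ẋ)=(0.971374, 2.472753)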